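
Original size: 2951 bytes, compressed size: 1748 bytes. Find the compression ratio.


Ratio = original / compressed = 2951 / 1748 = 1.6882

1.6882


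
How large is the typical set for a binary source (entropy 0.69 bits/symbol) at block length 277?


log2|A_typical| = nH = 277 * 0.69 = 191.13, so |A_typical| ~ 2^191.13 = 3.434e+57

3.434e+57


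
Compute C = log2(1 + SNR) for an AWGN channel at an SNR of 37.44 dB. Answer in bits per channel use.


SNR_linear = 10^(37.44/10) = 5546.2571; C = log2(1 + SNR_linear) = log2(1 + 5546.2571) = 12.4376

12.4376 bits/channel use


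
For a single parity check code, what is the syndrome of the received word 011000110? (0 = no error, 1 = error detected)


Syndrome = XOR of all bits = 0 XOR 1 XOR 1 XOR 0 XOR 0 XOR 0 XOR 1 XOR 1 XOR 0 = 0

0


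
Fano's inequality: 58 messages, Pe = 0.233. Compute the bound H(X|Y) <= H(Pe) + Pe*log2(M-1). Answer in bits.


H(Pe) = -Pe*log2(Pe) - (1-Pe)*log2(1-Pe) = -0.233*log2(0.233) - 0.767*log2(0.767) = 0.489672 + 0.293532 = 0.7832. Pe*log2(M-1) = 0.233*log2(57) = 1.359063. Bound = H(Pe) + Pe*log2(M-1) = 0.489672 + 0.293532 + 1.359063 = 2.1423

2.1423 bits


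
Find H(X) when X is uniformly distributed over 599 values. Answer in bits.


H = log2(n) = log2(599) = 9.2264

9.2264 bits


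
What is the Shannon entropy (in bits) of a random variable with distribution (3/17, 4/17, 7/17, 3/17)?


H = -sum(p_i * log2(p_i)). Terms: -(3/17)*log2(3/17) = 0.441618; -(4/17)*log2(4/17) = 0.491168; -(7/17)*log2(7/17) = 0.527103; -(3/17)*log2(3/17) = 0.441618. H = 0.441618 + 0.491168 + 0.527103 + 0.441618 = 1.9015

1.9015 bits


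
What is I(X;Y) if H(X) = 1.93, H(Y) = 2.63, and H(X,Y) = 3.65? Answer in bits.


I(X;Y) = H(X) + H(Y) - H(X,Y) = 1.93 + 2.63 - 3.65 = 0.91

0.91 bits


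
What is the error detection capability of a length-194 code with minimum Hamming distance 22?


Detection capability = d_min - 1 = 22 - 1 = 21

21 errors


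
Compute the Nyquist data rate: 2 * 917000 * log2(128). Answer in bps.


Rate = 2 * B * log2(M) = 2 * 917000 * 7.0 = 12838000.0

12838000.0 bps


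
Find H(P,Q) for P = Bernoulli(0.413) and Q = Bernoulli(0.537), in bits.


H(P,Q) = -p*log2(q) - (1-p)*log2(1-q). -0.413*log2(0.537) = 0.370463; -0.587*log2(0.463) = 0.652108. H(P,Q) = 0.370463 + 0.652108 = 1.0226

1.0226 bits


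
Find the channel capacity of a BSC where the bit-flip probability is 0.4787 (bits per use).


H(p) = -p*log2(p) - (1-p)*log2(1-p) = -0.4787*log2(0.4787) - 0.5213*log2(0.5213) = 0.508765 + 0.489925 = 0.9987. C = 1 - H(p) = 1 - 0.9987 = 0.0013

0.0013 bits


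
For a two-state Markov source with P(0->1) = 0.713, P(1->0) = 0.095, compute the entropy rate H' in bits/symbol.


Stationary distribution: pi_0 = p10/(p01+p10) = 0.1176, pi_1 = 0.8824. Entropy rate H' = pi_0*H(p01) + pi_1*H(p10) = 0.1176*0.8648 + 0.8824*0.4529 = 0.5014

0.5014 bits/symbol


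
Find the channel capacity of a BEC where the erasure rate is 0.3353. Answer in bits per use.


C = 1 - epsilon = 1 - 0.3353 = 0.6647

0.6647 bits


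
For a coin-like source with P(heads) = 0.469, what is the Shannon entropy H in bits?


H = -p*log2(p) - (1-p)*log2(1-p). -0.469*log2(0.469) = 0.512308; -0.531*log2(0.531) = 0.484918. H = 0.512308 + 0.484918 = 0.9972

0.9972 bits


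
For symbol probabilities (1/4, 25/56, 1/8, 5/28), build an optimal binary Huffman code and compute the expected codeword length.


Huffman construction (repeatedly merge the two least-probable nodes; each merge adds 1 bit to every symbol beneath it): 1/8 + 5/28 = 17/56; 1/4 + 17/56 = 31/56; 25/56 + 31/56 = 1. Resulting codeword lengths (in the order the probabilities were given): (2, 1, 3, 3). L_avg = sum(p_i * l_i) = 1/4*2 + 25/56*1 + 1/8*3 + 5/28*3 = 13/7 = 1.8571

1.8571 bits


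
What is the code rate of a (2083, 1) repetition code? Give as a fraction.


Rate = k/n = 1/2083

1/2083


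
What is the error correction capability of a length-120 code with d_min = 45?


Correction capability = floor((d-1)/2) = floor((45-1)/2) = 22

22 errors


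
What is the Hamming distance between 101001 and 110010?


Count differing positions: . ^ ^ . ^ ^ = 4 differences

4


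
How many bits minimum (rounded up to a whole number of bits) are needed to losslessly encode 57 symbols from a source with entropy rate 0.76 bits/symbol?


Minimum bits >= n * H = 57 * 0.76 = 43.32, rounded up to a whole number of bits = 44

44 bits


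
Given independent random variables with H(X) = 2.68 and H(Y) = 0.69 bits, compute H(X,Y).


For independent variables, H(X,Y) = H(X) + H(Y) = 2.68 + 0.69 = 3.37

3.37 bits


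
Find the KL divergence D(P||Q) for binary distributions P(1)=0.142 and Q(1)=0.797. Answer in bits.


KL = p*log2(p/q) + (1-p)*log2((1-p)/(1-q)) = 0.142*log2(0.142/0.797) + 0.858*log2(0.858/0.203) = 1.4308

1.4308 bits


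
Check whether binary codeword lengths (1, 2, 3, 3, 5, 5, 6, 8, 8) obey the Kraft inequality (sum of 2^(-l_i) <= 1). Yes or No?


Kraft sum = sum(2^(-l_i)) = 1.0859, need <= 1. Result: violated (a binary prefix-free code with these lengths cannot exist)

No


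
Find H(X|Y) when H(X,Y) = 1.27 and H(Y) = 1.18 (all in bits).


H(X|Y) = H(X,Y) - H(Y) = 1.27 - 1.18 = 0.09

0.09 bits


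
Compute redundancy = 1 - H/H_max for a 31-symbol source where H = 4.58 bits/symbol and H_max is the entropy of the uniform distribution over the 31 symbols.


H_max = log2(K) = log2(31) = 4.9542 bits/symbol. Redundancy = 1 - H/H_max = 1 - 4.58/4.9542 = 1 - 0.9245 = 0.0755

0.0755


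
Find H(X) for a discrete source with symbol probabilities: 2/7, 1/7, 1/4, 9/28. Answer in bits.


H = -sum(p_i * log2(p_i)). Terms: -(2/7)*log2(2/7) = 0.516387; -(1/7)*log2(1/7) = 0.401051; -(1/4)*log2(1/4) = 0.500000; -(9/28)*log2(9/28) = 0.526317. H = 0.516387 + 0.401051 + 0.500000 + 0.526317 = 1.9438

1.9438 bits


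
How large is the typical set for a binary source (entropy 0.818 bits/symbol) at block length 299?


log2|A_typical| = nH = 299 * 0.818 = 244.582, so |A_typical| ~ 2^244.582 = 4.232e+73

4.232e+73


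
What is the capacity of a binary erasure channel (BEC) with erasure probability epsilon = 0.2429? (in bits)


C = 1 - epsilon = 1 - 0.2429 = 0.7571

0.7571 bits


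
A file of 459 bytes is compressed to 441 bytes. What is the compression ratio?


Ratio = original / compressed = 459 / 441 = 1.0408

1.0408


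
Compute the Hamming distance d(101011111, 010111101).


Count differing positions: ^ ^ ^ ^ . . . ^ . = 5 differences

5


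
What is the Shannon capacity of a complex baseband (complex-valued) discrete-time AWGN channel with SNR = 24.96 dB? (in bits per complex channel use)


SNR_linear = 10^(24.96/10) = 313.3286; C = log2(1 + SNR_linear) = log2(1 + 313.3286) = 8.2961

8.2961 bits/channel use


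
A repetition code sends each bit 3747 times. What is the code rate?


Rate = k/n = 1/3747

1/3747


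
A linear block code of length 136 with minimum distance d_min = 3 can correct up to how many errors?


Correction capability = floor((d-1)/2) = floor((3-1)/2) = 1

1 errors


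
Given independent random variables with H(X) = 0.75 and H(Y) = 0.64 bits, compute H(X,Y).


For independent variables, H(X,Y) = H(X) + H(Y) = 0.75 + 0.64 = 1.39

1.39 bits


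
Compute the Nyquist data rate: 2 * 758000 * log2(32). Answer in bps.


Rate = 2 * B * log2(M) = 2 * 758000 * 5.0 = 7580000.0

7580000.0 bps


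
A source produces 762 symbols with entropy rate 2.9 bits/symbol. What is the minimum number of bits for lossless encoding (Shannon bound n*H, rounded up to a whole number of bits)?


Minimum bits >= n * H = 762 * 2.9 = 2209.8, rounded up to a whole number of bits = 2210

2210 bits


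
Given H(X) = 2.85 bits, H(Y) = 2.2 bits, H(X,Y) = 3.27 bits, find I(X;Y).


I(X;Y) = H(X) + H(Y) - H(X,Y) = 2.85 + 2.2 - 3.27 = 1.78

1.78 bits


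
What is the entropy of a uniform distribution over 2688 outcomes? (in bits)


H = log2(n) = log2(2688) = 11.3923

11.3923 bits


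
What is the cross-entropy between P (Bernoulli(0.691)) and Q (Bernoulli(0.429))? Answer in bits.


H(P,Q) = -p*log2(q) - (1-p)*log2(1-q). -0.691*log2(0.429) = 0.843677; -0.309*log2(0.571) = 0.249807. H(P,Q) = 0.843677 + 0.249807 = 1.0935

1.0935 bits


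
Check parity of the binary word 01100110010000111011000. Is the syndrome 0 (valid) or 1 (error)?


Syndrome = XOR of all bits = 0 XOR 1 XOR 1 XOR 0 XOR 0 XOR 1 XOR 1 XOR 0 XOR 0 XOR 1 XOR 0 XOR 0 XOR 0 XOR 0 XOR 1 XOR 1 XOR 1 XOR 0 XOR 1 XOR 1 XOR 0 XOR 0 XOR 0 = 0

0


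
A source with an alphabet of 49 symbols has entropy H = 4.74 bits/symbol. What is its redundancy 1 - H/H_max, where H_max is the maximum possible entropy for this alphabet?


H_max = log2(K) = log2(49) = 5.6147 bits/symbol. Redundancy = 1 - H/H_max = 1 - 4.74/5.6147 = 1 - 0.8442 = 0.1558

0.1558


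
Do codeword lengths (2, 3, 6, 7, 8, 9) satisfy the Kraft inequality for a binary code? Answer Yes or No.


Kraft sum = sum(2^(-l_i)) = 0.4043, need <= 1. Result: satisfied (a binary prefix-free code with these lengths exists)

Yes


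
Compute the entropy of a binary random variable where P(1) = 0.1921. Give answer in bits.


H = -p*log2(p) - (1-p)*log2(1-p). -0.1921*log2(0.1921) = 0.457212; -0.8079*log2(0.8079) = 0.248632. H = 0.457212 + 0.248632 = 0.7058

0.7058 bits


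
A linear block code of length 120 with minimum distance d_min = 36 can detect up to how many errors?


Detection capability = d_min - 1 = 36 - 1 = 35

35 errors


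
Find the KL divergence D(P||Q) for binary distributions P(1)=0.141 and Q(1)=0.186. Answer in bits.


KL = p*log2(p/q) + (1-p)*log2((1-p)/(1-q)) = 0.141*log2(0.141/0.186) + 0.859*log2(0.859/0.814) = 0.0103

0.0103 bits


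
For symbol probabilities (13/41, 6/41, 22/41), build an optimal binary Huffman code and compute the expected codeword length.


Huffman construction (repeatedly merge the two least-probable nodes; each merge adds 1 bit to every symbol beneath it): 6/41 + 13/41 = 19/41; 19/41 + 22/41 = 1. Resulting codeword lengths (in the order the probabilities were given): (2, 2, 1). L_avg = sum(p_i * l_i) = 13/41*2 + 6/41*2 + 22/41*1 = 60/41 = 1.4634

1.4634 bits


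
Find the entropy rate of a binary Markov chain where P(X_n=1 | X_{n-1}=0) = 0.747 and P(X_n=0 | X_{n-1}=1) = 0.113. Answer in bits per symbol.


Stationary distribution: pi_0 = p10/(p01+p10) = 0.1314, pi_1 = 0.8686. Entropy rate H' = pi_0*H(p01) + pi_1*H(p10) = 0.1314*0.816 + 0.8686*0.5089 = 0.5493

0.5493 bits/symbol


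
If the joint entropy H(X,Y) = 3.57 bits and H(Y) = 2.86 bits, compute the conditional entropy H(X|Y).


H(X|Y) = H(X,Y) - H(Y) = 3.57 - 2.86 = 0.71

0.71 bits


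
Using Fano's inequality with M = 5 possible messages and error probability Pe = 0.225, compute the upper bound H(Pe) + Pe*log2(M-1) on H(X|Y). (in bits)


H(Pe) = -Pe*log2(Pe) - (1-Pe)*log2(1-Pe) = -0.225*log2(0.225) - 0.775*log2(0.775) = 0.484201 + 0.284992 = 0.7692. Pe*log2(M-1) = 0.225*log2(4) = 0.450000. Bound = H(Pe) + Pe*log2(M-1) = 0.484201 + 0.284992 + 0.450000 = 1.2192

1.2192 bits


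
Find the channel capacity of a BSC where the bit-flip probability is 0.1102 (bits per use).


H(p) = -p*log2(p) - (1-p)*log2(1-p) = -0.1102*log2(0.1102) - 0.8898*log2(0.8898) = 0.350635 + 0.149884 = 0.5005. C = 1 - H(p) = 1 - 0.5005 = 0.4995

0.4995 bits


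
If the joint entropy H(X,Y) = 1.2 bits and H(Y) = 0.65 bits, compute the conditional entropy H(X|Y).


H(X|Y) = H(X,Y) - H(Y) = 1.2 - 0.65 = 0.55

0.55 bits


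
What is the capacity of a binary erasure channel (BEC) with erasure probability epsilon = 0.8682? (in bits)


C = 1 - epsilon = 1 - 0.8682 = 0.1318

0.1318 bits


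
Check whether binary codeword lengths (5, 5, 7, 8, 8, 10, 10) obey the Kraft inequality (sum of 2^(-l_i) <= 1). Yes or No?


Kraft sum = sum(2^(-l_i)) = 0.0801, need <= 1. Result: satisfied (a binary prefix-free code with these lengths exists)

Yes


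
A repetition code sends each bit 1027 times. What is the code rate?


Rate = k/n = 1/1027

1/1027


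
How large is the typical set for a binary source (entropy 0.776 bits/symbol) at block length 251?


log2|A_typical| = nH = 251 * 0.776 = 194.776, so |A_typical| ~ 2^194.776 = 4.300e+58

4.300e+58


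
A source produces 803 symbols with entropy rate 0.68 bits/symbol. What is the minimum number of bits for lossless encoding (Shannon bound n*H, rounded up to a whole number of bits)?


Minimum bits >= n * H = 803 * 0.68 = 546.04, rounded up to a whole number of bits = 547

547 bits


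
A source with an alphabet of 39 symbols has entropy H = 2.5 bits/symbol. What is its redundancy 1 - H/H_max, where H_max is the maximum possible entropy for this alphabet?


H_max = log2(K) = log2(39) = 5.2854 bits/symbol. Redundancy = 1 - H/H_max = 1 - 2.5/5.2854 = 1 - 0.473 = 0.527

0.527


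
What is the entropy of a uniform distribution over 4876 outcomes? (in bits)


H = log2(n) = log2(4876) = 12.2515

12.2515 bits


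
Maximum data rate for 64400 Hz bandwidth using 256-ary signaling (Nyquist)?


Rate = 2 * B * log2(M) = 2 * 64400 * 8.0 = 1030400.0

1030400.0 bps


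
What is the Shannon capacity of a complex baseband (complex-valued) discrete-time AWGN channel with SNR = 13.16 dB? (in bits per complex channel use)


SNR_linear = 10^(13.16/10) = 20.7014; C = log2(1 + SNR_linear) = log2(1 + 20.7014) = 4.4397

4.4397 bits/channel use


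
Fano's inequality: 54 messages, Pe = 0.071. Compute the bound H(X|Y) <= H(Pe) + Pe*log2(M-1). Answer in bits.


H(Pe) = -Pe*log2(Pe) - (1-Pe)*log2(1-Pe) = -0.071*log2(0.071) - 0.929*log2(0.929) = 0.270939 + 0.098706 = 0.3696. Pe*log2(M-1) = 0.071*log2(53) = 0.406682. Bound = H(Pe) + Pe*log2(M-1) = 0.270939 + 0.098706 + 0.406682 = 0.7763

0.7763 bits


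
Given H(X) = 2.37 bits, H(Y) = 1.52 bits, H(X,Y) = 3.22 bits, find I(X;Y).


I(X;Y) = H(X) + H(Y) - H(X,Y) = 2.37 + 1.52 - 3.22 = 0.67

0.67 bits


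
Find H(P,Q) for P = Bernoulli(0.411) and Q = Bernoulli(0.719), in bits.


H(P,Q) = -p*log2(q) - (1-p)*log2(1-q). -0.411*log2(0.719) = 0.195610; -0.589*log2(0.281) = 1.078670. H(P,Q) = 0.195610 + 1.078670 = 1.2743

1.2743 bits


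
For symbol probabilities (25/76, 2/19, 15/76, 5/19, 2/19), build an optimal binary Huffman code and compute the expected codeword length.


Huffman construction (repeatedly merge the two least-probable nodes; each merge adds 1 bit to every symbol beneath it): 2/19 + 2/19 = 4/19; 15/76 + 4/19 = 31/76; 5/19 + 25/76 = 45/76; 31/76 + 45/76 = 1. Resulting codeword lengths (in the order the probabilities were given): (2, 3, 2, 2, 3). L_avg = sum(p_i * l_i) = 25/76*2 + 2/19*3 + 15/76*2 + 5/19*2 + 2/19*3 = 42/19 = 2.2105

2.2105 bits


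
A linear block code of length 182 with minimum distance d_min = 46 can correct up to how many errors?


Correction capability = floor((d-1)/2) = floor((46-1)/2) = 22

22 errors


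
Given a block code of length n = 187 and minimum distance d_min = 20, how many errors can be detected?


Detection capability = d_min - 1 = 20 - 1 = 19

19 errors


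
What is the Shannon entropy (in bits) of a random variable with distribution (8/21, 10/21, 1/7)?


H = -sum(p_i * log2(p_i)). Terms: -(8/21)*log2(8/21) = 0.530407; -(10/21)*log2(10/21) = 0.509709; -(1/7)*log2(1/7) = 0.401051. H = 0.530407 + 0.509709 + 0.401051 = 1.4412

1.4412 bits


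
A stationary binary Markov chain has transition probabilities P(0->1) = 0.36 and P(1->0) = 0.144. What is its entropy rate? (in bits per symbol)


Stationary distribution: pi_0 = p10/(p01+p10) = 0.2857, pi_1 = 0.7143. Entropy rate H' = pi_0*H(p01) + pi_1*H(p10) = 0.2857*0.9427 + 0.7143*0.5946 = 0.6941

0.6941 bits/symbol


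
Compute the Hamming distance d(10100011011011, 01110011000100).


Count differing positions: ^ ^ . ^ . . . . . ^ ^ ^ ^ ^ = 8 differences

8


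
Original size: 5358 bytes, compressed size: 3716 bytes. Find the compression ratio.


Ratio = original / compressed = 5358 / 3716 = 1.4419

1.4419


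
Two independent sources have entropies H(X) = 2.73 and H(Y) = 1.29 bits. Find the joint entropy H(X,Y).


For independent variables, H(X,Y) = H(X) + H(Y) = 2.73 + 1.29 = 4.02

4.02 bits


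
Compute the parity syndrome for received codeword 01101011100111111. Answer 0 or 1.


Syndrome = XOR of all bits = 0 XOR 1 XOR 1 XOR 0 XOR 1 XOR 0 XOR 1 XOR 1 XOR 1 XOR 0 XOR 0 XOR 1 XOR 1 XOR 1 XOR 1 XOR 1 XOR 1 = 0

0


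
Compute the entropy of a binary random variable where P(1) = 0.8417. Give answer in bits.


H = -p*log2(p) - (1-p)*log2(1-p). -0.8417*log2(0.8417) = 0.209265; -0.1583*log2(0.1583) = 0.420962. H = 0.209265 + 0.420962 = 0.6302

0.6302 bits


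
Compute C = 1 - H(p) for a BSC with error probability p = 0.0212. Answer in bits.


H(p) = -p*log2(p) - (1-p)*log2(1-p) = -0.0212*log2(0.0212) - 0.9788*log2(0.9788) = 0.117868 + 0.030259 = 0.1481. C = 1 - H(p) = 1 - 0.1481 = 0.8519

0.8519 bits


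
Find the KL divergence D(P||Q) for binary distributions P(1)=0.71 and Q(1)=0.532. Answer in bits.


KL = p*log2(p/q) + (1-p)*log2((1-p)/(1-q)) = 0.71*log2(0.71/0.532) + 0.29*log2(0.29/0.468) = 0.0954

0.0954 bits


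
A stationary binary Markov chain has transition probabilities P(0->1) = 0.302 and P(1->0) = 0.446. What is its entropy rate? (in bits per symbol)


Stationary distribution: pi_0 = p10/(p01+p10) = 0.5963, pi_1 = 0.4037. Entropy rate H' = pi_0*H(p01) + pi_1*H(p10) = 0.5963*0.8837 + 0.4037*0.9916 = 0.9273

0.9273 bits/symbol


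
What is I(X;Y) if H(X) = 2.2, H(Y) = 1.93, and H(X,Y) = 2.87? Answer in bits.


I(X;Y) = H(X) + H(Y) - H(X,Y) = 2.2 + 1.93 - 2.87 = 1.26

1.26 bits


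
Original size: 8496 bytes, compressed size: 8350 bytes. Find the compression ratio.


Ratio = original / compressed = 8496 / 8350 = 1.0175

1.0175


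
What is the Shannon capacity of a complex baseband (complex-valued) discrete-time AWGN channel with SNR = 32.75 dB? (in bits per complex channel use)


SNR_linear = 10^(32.75/10) = 1883.6491; C = log2(1 + SNR_linear) = log2(1 + 1883.6491) = 10.8801

10.8801 bits/channel use


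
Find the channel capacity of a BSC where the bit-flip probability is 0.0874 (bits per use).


H(p) = -p*log2(p) - (1-p)*log2(1-p) = -0.0874*log2(0.0874) - 0.9126*log2(0.9126) = 0.307318 + 0.120413 = 0.4277. C = 1 - H(p) = 1 - 0.4277 = 0.5723

0.5723 bits


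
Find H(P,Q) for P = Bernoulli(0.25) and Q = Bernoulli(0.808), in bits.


H(P,Q) = -p*log2(q) - (1-p)*log2(1-q). -0.25*log2(0.808) = 0.076893; -0.75*log2(0.192) = 1.785616. H(P,Q) = 0.076893 + 1.785616 = 1.8625

1.8625 bits


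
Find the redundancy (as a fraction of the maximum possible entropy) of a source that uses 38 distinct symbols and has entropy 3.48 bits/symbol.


H_max = log2(K) = log2(38) = 5.2479 bits/symbol. Redundancy = 1 - H/H_max = 1 - 3.48/5.2479 = 1 - 0.6631 = 0.3369

0.3369


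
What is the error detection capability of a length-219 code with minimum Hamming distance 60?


Detection capability = d_min - 1 = 60 - 1 = 59

59 errors


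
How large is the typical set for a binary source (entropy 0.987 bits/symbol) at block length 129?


log2|A_typical| = nH = 129 * 0.987 = 127.323, so |A_typical| ~ 2^127.323 = 2.128e+38

2.128e+38


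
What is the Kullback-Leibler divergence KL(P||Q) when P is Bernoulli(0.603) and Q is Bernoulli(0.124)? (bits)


KL = p*log2(p/q) + (1-p)*log2((1-p)/(1-q)) = 0.603*log2(0.603/0.124) + 0.397*log2(0.397/0.876) = 0.9226

0.9226 bits


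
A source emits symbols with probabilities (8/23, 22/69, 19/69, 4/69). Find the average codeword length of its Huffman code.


Huffman construction (repeatedly merge the two least-probable nodes; each merge adds 1 bit to every symbol beneath it): 4/69 + 19/69 = 1/3; 22/69 + 1/3 = 15/23; 8/23 + 15/23 = 1. Resulting codeword lengths (in the order the probabilities were given): (1, 2, 3, 3). L_avg = sum(p_i * l_i) = 8/23*1 + 22/69*2 + 19/69*3 + 4/69*3 = 137/69 = 1.9855

1.9855 bits


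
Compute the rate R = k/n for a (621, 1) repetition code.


Rate = k/n = 1/621

1/621


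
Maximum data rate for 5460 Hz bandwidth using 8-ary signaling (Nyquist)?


Rate = 2 * B * log2(M) = 2 * 5460 * 3.0 = 32760.0

32760.0 bps


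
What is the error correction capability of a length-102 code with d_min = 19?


Correction capability = floor((d-1)/2) = floor((19-1)/2) = 9

9 errors


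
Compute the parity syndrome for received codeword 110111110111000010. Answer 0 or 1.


Syndrome = XOR of all bits = 1 XOR 1 XOR 0 XOR 1 XOR 1 XOR 1 XOR 1 XOR 1 XOR 0 XOR 1 XOR 1 XOR 1 XOR 0 XOR 0 XOR 0 XOR 0 XOR 1 XOR 0 = 1

1


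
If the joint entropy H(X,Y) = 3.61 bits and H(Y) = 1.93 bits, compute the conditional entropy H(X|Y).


H(X|Y) = H(X,Y) - H(Y) = 3.61 - 1.93 = 1.68

1.68 bits


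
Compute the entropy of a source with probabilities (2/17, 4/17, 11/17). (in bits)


H = -sum(p_i * log2(p_i)). Terms: -(2/17)*log2(2/17) = 0.363231; -(4/17)*log2(4/17) = 0.491168; -(11/17)*log2(11/17) = 0.406373. H = 0.363231 + 0.491168 + 0.406373 = 1.2608

1.2608 bits


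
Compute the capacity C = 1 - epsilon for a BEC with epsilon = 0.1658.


C = 1 - epsilon = 1 - 0.1658 = 0.8342

0.8342 bits


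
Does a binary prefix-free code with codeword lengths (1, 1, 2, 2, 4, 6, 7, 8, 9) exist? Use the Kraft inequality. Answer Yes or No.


Kraft sum = sum(2^(-l_i)) = 1.5918, need <= 1. Result: violated (a binary prefix-free code with these lengths cannot exist)

No


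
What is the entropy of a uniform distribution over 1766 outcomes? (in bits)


H = log2(n) = log2(1766) = 10.7863

10.7863 bits


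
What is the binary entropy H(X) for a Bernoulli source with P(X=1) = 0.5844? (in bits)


H = -p*log2(p) - (1-p)*log2(1-p). -0.5844*log2(0.5844) = 0.452894; -0.4156*log2(0.4156) = 0.526454. H = 0.452894 + 0.526454 = 0.9793

0.9793 bits


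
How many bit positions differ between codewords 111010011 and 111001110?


Count differing positions: . . . . ^ ^ ^ . ^ = 4 differences

4


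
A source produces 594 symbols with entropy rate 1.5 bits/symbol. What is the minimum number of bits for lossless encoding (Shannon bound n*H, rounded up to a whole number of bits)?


Minimum bits >= n * H = 594 * 1.5 = 891.0, rounded up to a whole number of bits = 891

891 bits


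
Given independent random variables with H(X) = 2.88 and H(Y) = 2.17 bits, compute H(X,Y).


For independent variables, H(X,Y) = H(X) + H(Y) = 2.88 + 2.17 = 5.05

5.05 bits


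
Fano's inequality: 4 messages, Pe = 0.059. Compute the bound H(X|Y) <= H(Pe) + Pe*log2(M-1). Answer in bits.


H(Pe) = -Pe*log2(Pe) - (1-Pe)*log2(1-Pe) = -0.059*log2(0.059) - 0.941*log2(0.941) = 0.240905 + 0.082557 = 0.3235. Pe*log2(M-1) = 0.059*log2(3) = 0.093513. Bound = H(Pe) + Pe*log2(M-1) = 0.240905 + 0.082557 + 0.093513 = 0.417

0.417 bits


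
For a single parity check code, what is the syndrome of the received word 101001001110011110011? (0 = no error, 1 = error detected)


Syndrome = XOR of all bits = 1 XOR 0 XOR 1 XOR 0 XOR 0 XOR 1 XOR 0 XOR 0 XOR 1 XOR 1 XOR 1 XOR 0 XOR 0 XOR 1 XOR 1 XOR 1 XOR 1 XOR 0 XOR 0 XOR 1 XOR 1 = 0

0


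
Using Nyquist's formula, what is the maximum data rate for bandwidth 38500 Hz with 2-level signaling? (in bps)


Rate = 2 * B * log2(M) = 2 * 38500 * 1.0 = 77000.0

77000.0 bps


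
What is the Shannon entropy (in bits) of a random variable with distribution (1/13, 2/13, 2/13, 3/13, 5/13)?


H = -sum(p_i * log2(p_i)). Terms: -(1/13)*log2(1/13) = 0.284649; -(2/13)*log2(2/13) = 0.415452; -(2/13)*log2(2/13) = 0.415452; -(3/13)*log2(3/13) = 0.488187; -(5/13)*log2(5/13) = 0.530197. H = 0.284649 + 0.415452 + 0.415452 + 0.488187 + 0.530197 = 2.1339

2.1339 bits


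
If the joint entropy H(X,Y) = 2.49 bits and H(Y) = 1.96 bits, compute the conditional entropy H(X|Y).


H(X|Y) = H(X,Y) - H(Y) = 2.49 - 1.96 = 0.53

0.53 bits


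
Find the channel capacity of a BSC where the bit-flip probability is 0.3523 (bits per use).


H(p) = -p*log2(p) - (1-p)*log2(1-p) = -0.3523*log2(0.3523) - 0.6477*log2(0.6477) = 0.530255 + 0.405850 = 0.9361. C = 1 - H(p) = 1 - 0.9361 = 0.0639

0.0639 bits


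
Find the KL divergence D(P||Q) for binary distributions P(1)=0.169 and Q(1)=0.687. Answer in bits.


KL = p*log2(p/q) + (1-p)*log2((1-p)/(1-q)) = 0.169*log2(0.169/0.687) + 0.831*log2(0.831/0.313) = 0.8287

0.8287 bits


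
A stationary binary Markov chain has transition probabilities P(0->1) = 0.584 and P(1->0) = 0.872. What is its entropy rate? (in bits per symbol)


Stationary distribution: pi_0 = p10/(p01+p10) = 0.5989, pi_1 = 0.4011. Entropy rate H' = pi_0*H(p01) + pi_1*H(p10) = 0.5989*0.9795 + 0.4011*0.5519 = 0.808

0.808 bits/symbol


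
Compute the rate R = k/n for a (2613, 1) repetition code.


Rate = k/n = 1/2613

1/2613


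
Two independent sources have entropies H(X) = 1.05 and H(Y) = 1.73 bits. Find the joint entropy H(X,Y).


For independent variables, H(X,Y) = H(X) + H(Y) = 1.05 + 1.73 = 2.78

2.78 bits


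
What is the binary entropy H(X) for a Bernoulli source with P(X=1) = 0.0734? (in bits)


H = -p*log2(p) - (1-p)*log2(1-p). -0.0734*log2(0.0734) = 0.276577; -0.9266*log2(0.9266) = 0.101909. H = 0.276577 + 0.101909 = 0.3785

0.3785 bits


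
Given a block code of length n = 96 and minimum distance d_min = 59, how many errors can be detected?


Detection capability = d_min - 1 = 59 - 1 = 58

58 errors


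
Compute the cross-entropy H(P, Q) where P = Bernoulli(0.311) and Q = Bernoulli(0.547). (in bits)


H(P,Q) = -p*log2(q) - (1-p)*log2(1-q). -0.311*log2(0.547) = 0.270690; -0.689*log2(0.453) = 0.787125. H(P,Q) = 0.270690 + 0.787125 = 1.0578

1.0578 bits


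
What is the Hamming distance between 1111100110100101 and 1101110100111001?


Count differing positions: . . ^ . . ^ . . ^ . . ^ ^ ^ . . = 6 differences

6


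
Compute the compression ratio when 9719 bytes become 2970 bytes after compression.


Ratio = original / compressed = 9719 / 2970 = 3.2724

3.2724


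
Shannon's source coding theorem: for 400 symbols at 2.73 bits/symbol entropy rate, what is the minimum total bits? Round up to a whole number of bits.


Minimum bits >= n * H = 400 * 2.73 = 1092.0, rounded up to a whole number of bits = 1092

1092 bits


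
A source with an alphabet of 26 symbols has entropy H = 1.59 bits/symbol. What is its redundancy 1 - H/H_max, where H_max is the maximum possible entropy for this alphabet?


H_max = log2(K) = log2(26) = 4.7004 bits/symbol. Redundancy = 1 - H/H_max = 1 - 1.59/4.7004 = 1 - 0.3383 = 0.6617

0.6617


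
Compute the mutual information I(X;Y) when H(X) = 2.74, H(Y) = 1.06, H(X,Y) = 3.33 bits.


I(X;Y) = H(X) + H(Y) - H(X,Y) = 2.74 + 1.06 - 3.33 = 0.47

0.47 bits


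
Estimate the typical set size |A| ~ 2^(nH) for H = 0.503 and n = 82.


log2|A_typical| = nH = 82 * 0.503 = 41.246, so |A_typical| ~ 2^41.246 = 2.608e+12

2.608e+12


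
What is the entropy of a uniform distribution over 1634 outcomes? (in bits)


H = log2(n) = log2(1634) = 10.6742

10.6742 bits


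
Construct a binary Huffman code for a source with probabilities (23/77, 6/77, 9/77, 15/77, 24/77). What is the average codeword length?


Huffman construction (repeatedly merge the two least-probable nodes; each merge adds 1 bit to every symbol beneath it): 6/77 + 9/77 = 15/77; 15/77 + 15/77 = 30/77; 23/77 + 24/77 = 47/77; 30/77 + 47/77 = 1. Resulting codeword lengths (in the order the probabilities were given): (2, 3, 3, 2, 2). L_avg = sum(p_i * l_i) = 23/77*2 + 6/77*3 + 9/77*3 + 15/77*2 + 24/77*2 = 169/77 = 2.1948

2.1948 bits


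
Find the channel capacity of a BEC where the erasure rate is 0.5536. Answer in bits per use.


C = 1 - epsilon = 1 - 0.5536 = 0.4464

0.4464 bits


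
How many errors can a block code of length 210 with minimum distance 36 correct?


Correction capability = floor((d-1)/2) = floor((36-1)/2) = 17

17 errors


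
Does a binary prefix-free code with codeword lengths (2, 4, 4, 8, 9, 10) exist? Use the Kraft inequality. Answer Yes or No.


Kraft sum = sum(2^(-l_i)) = 0.3818, need <= 1. Result: satisfied (a binary prefix-free code with these lengths exists)

Yes


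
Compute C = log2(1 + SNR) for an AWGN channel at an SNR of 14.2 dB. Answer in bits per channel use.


SNR_linear = 10^(14.2/10) = 26.3027; C = log2(1 + SNR_linear) = log2(1 + 26.3027) = 4.771

4.771 bits/channel use


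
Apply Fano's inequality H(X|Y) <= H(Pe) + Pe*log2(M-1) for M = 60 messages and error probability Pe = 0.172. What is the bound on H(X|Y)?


H(Pe) = -Pe*log2(Pe) - (1-Pe)*log2(1-Pe) = -0.172*log2(0.172) - 0.828*log2(0.828) = 0.436797 + 0.225462 = 0.6623. Pe*log2(M-1) = 0.172*log2(59) = 1.011815. Bound = H(Pe) + Pe*log2(M-1) = 0.436797 + 0.225462 + 1.011815 = 1.6741

1.6741 bits


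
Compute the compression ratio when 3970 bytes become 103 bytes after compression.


Ratio = original / compressed = 3970 / 103 = 38.5437

38.5437


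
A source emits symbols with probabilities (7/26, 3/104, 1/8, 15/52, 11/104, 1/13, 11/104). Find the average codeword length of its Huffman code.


Huffman construction (repeatedly merge the two least-probable nodes; each merge adds 1 bit to every symbol beneath it): 3/104 + 1/13 = 11/104; 11/104 + 11/104 = 11/52; 11/104 + 1/8 = 3/13; 11/52 + 3/13 = 23/52; 7/26 + 15/52 = 29/52; 23/52 + 29/52 = 1. Resulting codeword lengths (in the order the probabilities were given): (2, 4, 3, 2, 3, 4, 3). L_avg = sum(p_i * l_i) = 7/26*2 + 3/104*4 + 1/8*3 + 15/52*2 + 11/104*3 + 1/13*4 + 11/104*3 = 265/104 = 2.5481

2.5481 bits


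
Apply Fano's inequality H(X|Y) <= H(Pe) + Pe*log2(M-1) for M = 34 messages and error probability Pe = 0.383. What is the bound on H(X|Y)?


H(Pe) = -Pe*log2(Pe) - (1-Pe)*log2(1-Pe) = -0.383*log2(0.383) - 0.617*log2(0.617) = 0.530296 + 0.429838 = 0.9601. Pe*log2(M-1) = 0.383*log2(33) = 1.932003. Bound = H(Pe) + Pe*log2(M-1) = 0.530296 + 0.429838 + 1.932003 = 2.8921

2.8921 bits


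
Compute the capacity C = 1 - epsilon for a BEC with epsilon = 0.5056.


C = 1 - epsilon = 1 - 0.5056 = 0.4944

0.4944 bits


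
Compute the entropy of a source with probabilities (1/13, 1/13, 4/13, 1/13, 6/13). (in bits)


H = -sum(p_i * log2(p_i)). Terms: -(1/13)*log2(1/13) = 0.284649; -(1/13)*log2(1/13) = 0.284649; -(4/13)*log2(4/13) = 0.523212; -(1/13)*log2(1/13) = 0.284649; -(6/13)*log2(6/13) = 0.514836. H = 0.284649 + 0.284649 + 0.523212 + 0.284649 + 0.514836 = 1.892

1.892 bits


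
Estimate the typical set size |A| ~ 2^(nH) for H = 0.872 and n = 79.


log2|A_typical| = nH = 79 * 0.872 = 68.888, so |A_typical| ~ 2^68.888 = 5.462e+20

5.462e+20


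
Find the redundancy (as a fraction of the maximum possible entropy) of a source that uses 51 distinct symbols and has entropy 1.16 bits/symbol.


H_max = log2(K) = log2(51) = 5.6724 bits/symbol. Redundancy = 1 - H/H_max = 1 - 1.16/5.6724 = 1 - 0.2045 = 0.7955

0.7955


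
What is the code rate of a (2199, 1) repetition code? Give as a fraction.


Rate = k/n = 1/2199

1/2199


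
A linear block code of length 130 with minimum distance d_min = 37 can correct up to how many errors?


Correction capability = floor((d-1)/2) = floor((37-1)/2) = 18

18 errors


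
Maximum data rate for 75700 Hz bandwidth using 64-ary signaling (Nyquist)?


Rate = 2 * B * log2(M) = 2 * 75700 * 6.0 = 908400.0

908400.0 bps


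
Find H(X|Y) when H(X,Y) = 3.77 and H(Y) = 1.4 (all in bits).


H(X|Y) = H(X,Y) - H(Y) = 3.77 - 1.4 = 2.37

2.37 bits


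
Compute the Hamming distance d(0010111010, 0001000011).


Count differing positions: . . ^ ^ ^ ^ ^ . . ^ = 6 differences

6


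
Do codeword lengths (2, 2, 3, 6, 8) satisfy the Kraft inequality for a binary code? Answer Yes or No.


Kraft sum = sum(2^(-l_i)) = 0.6445, need <= 1. Result: satisfied (a binary prefix-free code with these lengths exists)

Yes


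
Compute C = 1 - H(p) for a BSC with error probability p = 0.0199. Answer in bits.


H(p) = -p*log2(p) - (1-p)*log2(1-p) = -0.0199*log2(0.0199) - 0.9801*log2(0.9801) = 0.112457 + 0.028422 = 0.1409. C = 1 - H(p) = 1 - 0.1409 = 0.8591

0.8591 bits


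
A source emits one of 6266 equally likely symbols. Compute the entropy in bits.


H = log2(n) = log2(6266) = 12.6133

12.6133 bits


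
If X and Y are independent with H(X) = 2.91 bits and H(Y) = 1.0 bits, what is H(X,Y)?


For independent variables, H(X,Y) = H(X) + H(Y) = 2.91 + 1.0 = 3.91

3.91 bits


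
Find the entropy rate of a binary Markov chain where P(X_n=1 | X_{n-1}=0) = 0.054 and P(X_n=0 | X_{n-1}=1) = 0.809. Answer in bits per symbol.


Stationary distribution: pi_0 = p10/(p01+p10) = 0.9374, pi_1 = 0.0626. Entropy rate H' = pi_0*H(p01) + pi_1*H(p10) = 0.9374*0.3032 + 0.0626*0.7036 = 0.3282

0.3282 bits/symbol


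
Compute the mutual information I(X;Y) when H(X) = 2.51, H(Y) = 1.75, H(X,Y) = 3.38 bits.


I(X;Y) = H(X) + H(Y) - H(X,Y) = 2.51 + 1.75 - 3.38 = 0.88

0.88 bits


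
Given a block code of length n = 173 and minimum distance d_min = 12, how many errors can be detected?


Detection capability = d_min - 1 = 12 - 1 = 11

11 errors


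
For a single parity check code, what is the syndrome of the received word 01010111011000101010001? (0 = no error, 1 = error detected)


Syndrome = XOR of all bits = 0 XOR 1 XOR 0 XOR 1 XOR 0 XOR 1 XOR 1 XOR 1 XOR 0 XOR 1 XOR 1 XOR 0 XOR 0 XOR 0 XOR 1 XOR 0 XOR 1 XOR 0 XOR 1 XOR 0 XOR 0 XOR 0 XOR 1 = 1

1


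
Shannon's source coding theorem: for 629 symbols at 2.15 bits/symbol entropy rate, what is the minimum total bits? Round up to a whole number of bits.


Minimum bits >= n * H = 629 * 2.15 = 1352.35, rounded up to a whole number of bits = 1353

1353 bits


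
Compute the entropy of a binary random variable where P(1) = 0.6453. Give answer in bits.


H = -p*log2(p) - (1-p)*log2(1-p). -0.6453*log2(0.6453) = 0.407803; -0.3547*log2(0.3547) = 0.530393. H = 0.407803 + 0.530393 = 0.9382

0.9382 bits


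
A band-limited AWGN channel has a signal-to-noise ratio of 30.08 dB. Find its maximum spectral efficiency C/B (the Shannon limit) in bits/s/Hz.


SNR_linear = 10^(30.08/10) = 1018.5914; C/B = log2(1 + SNR_linear) = log2(1 + 1018.5914) = 9.9938

9.9938 bits/s/Hz


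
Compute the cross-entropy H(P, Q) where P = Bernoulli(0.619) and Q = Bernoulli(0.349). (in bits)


H(P,Q) = -p*log2(q) - (1-p)*log2(1-q). -0.619*log2(0.349) = 0.940076; -0.381*log2(0.651) = 0.235942. H(P,Q) = 0.940076 + 0.235942 = 1.176

1.176 bits


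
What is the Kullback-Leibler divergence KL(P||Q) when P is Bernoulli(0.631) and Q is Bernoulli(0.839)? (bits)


KL = p*log2(p/q) + (1-p)*log2((1-p)/(1-q)) = 0.631*log2(0.631/0.839) + 0.369*log2(0.369/0.161) = 0.1822

0.1822 bits


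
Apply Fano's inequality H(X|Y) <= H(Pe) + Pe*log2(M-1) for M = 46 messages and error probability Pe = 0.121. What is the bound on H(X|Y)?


H(Pe) = -Pe*log2(Pe) - (1-Pe)*log2(1-Pe) = -0.121*log2(0.121) - 0.879*log2(0.879) = 0.368677 + 0.163551 = 0.5322. Pe*log2(M-1) = 0.121*log2(45) = 0.664514. Bound = H(Pe) + Pe*log2(M-1) = 0.368677 + 0.163551 + 0.664514 = 1.1967

1.1967 bits


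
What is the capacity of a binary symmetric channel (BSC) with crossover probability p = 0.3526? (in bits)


H(p) = -p*log2(p) - (1-p)*log2(1-p) = -0.3526*log2(0.3526) - 0.6474*log2(0.6474) = 0.530274 + 0.406095 = 0.9364. C = 1 - H(p) = 1 - 0.9364 = 0.0636

0.0636 bits


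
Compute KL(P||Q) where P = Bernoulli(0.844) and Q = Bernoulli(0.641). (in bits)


KL = p*log2(p/q) + (1-p)*log2((1-p)/(1-q)) = 0.844*log2(0.844/0.641) + 0.156*log2(0.156/0.359) = 0.1474

0.1474 bits


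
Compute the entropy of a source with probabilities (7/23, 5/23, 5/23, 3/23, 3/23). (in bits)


H = -sum(p_i * log2(p_i)). Terms: -(7/23)*log2(7/23) = 0.522324; -(5/23)*log2(5/23) = 0.478616; -(5/23)*log2(5/23) = 0.478616; -(3/23)*log2(3/23) = 0.383296; -(3/23)*log2(3/23) = 0.383296. H = 0.522324 + 0.478616 + 0.478616 + 0.383296 + 0.383296 = 2.2461

2.2461 bits


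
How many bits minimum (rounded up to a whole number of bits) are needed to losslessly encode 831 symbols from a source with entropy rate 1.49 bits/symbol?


Minimum bits >= n * H = 831 * 1.49 = 1238.19, rounded up to a whole number of bits = 1239

1239 bits


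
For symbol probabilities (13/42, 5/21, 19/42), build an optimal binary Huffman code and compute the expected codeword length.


Huffman construction (repeatedly merge the two least-probable nodes; each merge adds 1 bit to every symbol beneath it): 5/21 + 13/42 = 23/42; 19/42 + 23/42 = 1. Resulting codeword lengths (in the order the probabilities were given): (2, 2, 1). L_avg = sum(p_i * l_i) = 13/42*2 + 5/21*2 + 19/42*1 = 65/42 = 1.5476

1.5476 bits


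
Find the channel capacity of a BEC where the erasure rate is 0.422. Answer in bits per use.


C = 1 - epsilon = 1 - 0.422 = 0.578

0.578 bits


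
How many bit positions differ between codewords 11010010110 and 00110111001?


Count differing positions: ^ ^ ^ . . ^ . ^ ^ ^ ^ = 8 differences

8


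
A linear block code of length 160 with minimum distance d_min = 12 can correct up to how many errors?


Correction capability = floor((d-1)/2) = floor((12-1)/2) = 5

5 errors


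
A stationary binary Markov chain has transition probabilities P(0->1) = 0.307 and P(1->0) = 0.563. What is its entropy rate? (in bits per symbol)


Stationary distribution: pi_0 = p10/(p01+p10) = 0.6471, pi_1 = 0.3529. Entropy rate H' = pi_0*H(p01) + pi_1*H(p10) = 0.6471*0.8897 + 0.3529*0.9885 = 0.9246

0.9246 bits/symbol


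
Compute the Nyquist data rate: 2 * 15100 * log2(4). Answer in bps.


Rate = 2 * B * log2(M) = 2 * 15100 * 2.0 = 60400.0

60400.0 bps


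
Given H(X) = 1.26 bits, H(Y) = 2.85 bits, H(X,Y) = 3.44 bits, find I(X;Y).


I(X;Y) = H(X) + H(Y) - H(X,Y) = 1.26 + 2.85 - 3.44 = 0.67

0.67 bits


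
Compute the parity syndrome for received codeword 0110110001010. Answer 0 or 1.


Syndrome = XOR of all bits = 0 XOR 1 XOR 1 XOR 0 XOR 1 XOR 1 XOR 0 XOR 0 XOR 0 XOR 1 XOR 0 XOR 1 XOR 0 = 0

0


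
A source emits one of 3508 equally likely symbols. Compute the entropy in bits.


H = log2(n) = log2(3508) = 11.7764

11.7764 bits


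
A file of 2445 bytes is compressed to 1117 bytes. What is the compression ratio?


Ratio = original / compressed = 2445 / 1117 = 2.1889

2.1889


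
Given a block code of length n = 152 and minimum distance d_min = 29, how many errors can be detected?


Detection capability = d_min - 1 = 29 - 1 = 28

28 errors


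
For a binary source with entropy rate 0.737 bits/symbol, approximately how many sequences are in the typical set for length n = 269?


log2|A_typical| = nH = 269 * 0.737 = 198.253, so |A_typical| ~ 2^198.253 = 4.787e+59

4.787e+59


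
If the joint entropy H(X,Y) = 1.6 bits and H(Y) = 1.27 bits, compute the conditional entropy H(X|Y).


H(X|Y) = H(X,Y) - H(Y) = 1.6 - 1.27 = 0.33

0.33 bits


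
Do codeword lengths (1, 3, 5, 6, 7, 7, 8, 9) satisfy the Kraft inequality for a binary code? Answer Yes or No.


Kraft sum = sum(2^(-l_i)) = 0.6934, need <= 1. Result: satisfied (a binary prefix-free code with these lengths exists)

Yes


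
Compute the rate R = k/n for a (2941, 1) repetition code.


Rate = k/n = 1/2941

1/2941


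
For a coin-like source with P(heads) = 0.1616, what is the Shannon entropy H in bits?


H = -p*log2(p) - (1-p)*log2(1-p). -0.1616*log2(0.1616) = 0.424927; -0.8384*log2(0.8384) = 0.213196. H = 0.424927 + 0.213196 = 0.6381

0.6381 bits


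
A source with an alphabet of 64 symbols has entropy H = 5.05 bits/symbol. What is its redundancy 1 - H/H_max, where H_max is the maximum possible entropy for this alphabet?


H_max = log2(K) = log2(64) = 6.0 bits/symbol. Redundancy = 1 - H/H_max = 1 - 5.05/6.0 = 1 - 0.8417 = 0.1583

0.1583
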